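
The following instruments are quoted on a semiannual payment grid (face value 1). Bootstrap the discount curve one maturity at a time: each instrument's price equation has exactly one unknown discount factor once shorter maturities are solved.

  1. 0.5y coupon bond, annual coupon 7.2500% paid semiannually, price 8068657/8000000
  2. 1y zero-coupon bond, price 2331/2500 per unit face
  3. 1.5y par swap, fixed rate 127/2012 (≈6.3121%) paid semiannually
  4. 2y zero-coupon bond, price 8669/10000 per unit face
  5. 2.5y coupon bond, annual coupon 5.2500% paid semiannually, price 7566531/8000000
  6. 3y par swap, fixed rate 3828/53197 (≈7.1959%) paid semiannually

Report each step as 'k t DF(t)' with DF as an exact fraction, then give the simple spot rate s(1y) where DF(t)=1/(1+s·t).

1 1/2 9733/10000
2 1 2331/2500
3 3/2 9111/10000
4 2 8669/10000
5 5/2 4137/5000
6 3 4043/5000
s(1y) = (1/(2331/2500) − 1)/(1) = 169/2331 ≈ 7.2501%

step 1 [0.5y] bond c/2=29/800: DF=(8068657/8000000 − 29/800·(0))/(1+29/800) = 9733/10000 ≈ 0.973300
step 2 [1y] zero: DF = P = 2331/2500 ≈ 0.932400
step 3 [1.5y] swap r/2=127/4024: DF=(1 − 127/4024·(0.973300+0.932400))/(1+127/4024) = 9111/10000 ≈ 0.911100
step 4 [2y] zero: DF = P = 8669/10000 ≈ 0.866900
step 5 [2.5y] bond c/2=21/800: DF=(7566531/8000000 − 21/800·(0.973300+0.932400+0.911100+0.866900))/(1+21/800) = 4137/5000 ≈ 0.827400
step 6 [3y] swap r/2=1914/53197: DF=(1 − 1914/53197·(0.973300+0.932400+0.911100+0.866900+0.827400))/(1+1914/53197) = 4043/5000 ≈ 0.808600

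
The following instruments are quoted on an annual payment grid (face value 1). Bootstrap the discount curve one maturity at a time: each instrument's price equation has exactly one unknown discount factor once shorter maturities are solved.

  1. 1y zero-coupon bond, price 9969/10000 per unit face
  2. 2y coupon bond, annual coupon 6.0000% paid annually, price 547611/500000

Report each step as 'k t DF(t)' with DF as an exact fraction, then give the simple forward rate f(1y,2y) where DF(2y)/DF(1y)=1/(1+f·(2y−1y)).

1 1 9969/10000
2 2 1221/1250
f(1y,2y) = ((9969/10000)/(1221/1250) − 1)/(1) = 67/3256 ≈ 2.0577%

step 1 [1y] zero: DF = P = 9969/10000 ≈ 0.996900
step 2 [2y] bond c/1=3/50: DF=(547611/500000 − 3/50·(0.996900))/(1+3/50) = 1221/1250 ≈ 0.976800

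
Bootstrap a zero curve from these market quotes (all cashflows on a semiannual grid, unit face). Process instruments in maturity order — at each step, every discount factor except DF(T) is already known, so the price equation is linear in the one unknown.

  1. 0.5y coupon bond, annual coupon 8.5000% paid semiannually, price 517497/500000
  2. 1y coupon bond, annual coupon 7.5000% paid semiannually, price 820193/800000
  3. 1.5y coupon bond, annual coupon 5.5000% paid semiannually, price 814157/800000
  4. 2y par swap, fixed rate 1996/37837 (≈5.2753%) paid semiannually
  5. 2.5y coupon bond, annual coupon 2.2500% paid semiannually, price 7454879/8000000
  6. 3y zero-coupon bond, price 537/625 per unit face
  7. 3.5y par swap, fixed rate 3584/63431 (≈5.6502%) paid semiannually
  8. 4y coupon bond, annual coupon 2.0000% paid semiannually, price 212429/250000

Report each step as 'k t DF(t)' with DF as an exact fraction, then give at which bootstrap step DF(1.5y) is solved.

step 1 [0.5y] bond c/2=17/400: DF=(517497/500000 − 17/400·(0))/(1+17/400) = 1241/1250 ≈ 0.992800
step 2 [1y] bond c/2=3/80: DF=(820193/800000 − 3/80·(0.992800))/(1+3/80) = 9523/10000 ≈ 0.952300
step 3 [1.5y] bond c/2=11/400: DF=(814157/800000 − 11/400·(0.992800+0.952300))/(1+11/400) = 1173/1250 ≈ 0.938400
step 4 [2y] swap r/2=998/37837: DF=(1 − 998/37837·(0.992800+0.952300+0.938400))/(1+998/37837) = 4501/5000 ≈ 0.900200
step 5 [2.5y] bond c/2=9/800: DF=(7454879/8000000 − 9/800·(0.992800+0.952300+0.938400+0.900200))/(1+9/800) = 4397/5000 ≈ 0.879400
step 6 [3y] zero: DF = P = 537/625 ≈ 0.859200
step 7 [3.5y] swap r/2=1792/63431: DF=(1 − 1792/63431·(0.992800+0.952300+0.938400+0.900200+0.879400+0.859200))/(1+1792/63431) = 513/625 ≈ 0.820800
step 8 [4y] bond c/2=1/100: DF=(212429/250000 − 1/100·(0.992800+0.952300+0.938400+0.900200+0.879400+0.859200+0.820800))/(1+1/100) = 1557/2000 ≈ 0.778500

1 1/2 1241/1250
2 1 9523/10000
3 3/2 1173/1250
4 2 4501/5000
5 5/2 4397/5000
6 3 537/625
7 7/2 513/625
8 4 1557/2000
DF(1.5y) is solved at step 3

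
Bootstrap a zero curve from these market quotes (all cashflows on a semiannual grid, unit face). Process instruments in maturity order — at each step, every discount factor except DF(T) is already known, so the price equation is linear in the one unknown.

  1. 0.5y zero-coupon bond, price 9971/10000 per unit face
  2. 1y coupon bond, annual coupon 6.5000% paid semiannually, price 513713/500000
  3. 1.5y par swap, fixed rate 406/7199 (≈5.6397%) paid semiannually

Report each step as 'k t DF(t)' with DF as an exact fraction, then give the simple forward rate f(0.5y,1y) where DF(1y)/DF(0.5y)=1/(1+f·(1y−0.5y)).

step 1 [0.5y] zero: DF = P = 9971/10000 ≈ 0.997100
step 2 [1y] bond c/2=13/400: DF=(513713/500000 − 13/400·(0.997100))/(1+13/400) = 9637/10000 ≈ 0.963700
step 3 [1.5y] swap r/2=203/7199: DF=(1 − 203/7199·(0.997100+0.963700))/(1+203/7199) = 2297/2500 ≈ 0.918800

1 1/2 9971/10000
2 1 9637/10000
3 3/2 2297/2500
f(0.5y,1y) = ((9971/10000)/(9637/10000) − 1)/(1/2) = 668/9637 ≈ 6.9316%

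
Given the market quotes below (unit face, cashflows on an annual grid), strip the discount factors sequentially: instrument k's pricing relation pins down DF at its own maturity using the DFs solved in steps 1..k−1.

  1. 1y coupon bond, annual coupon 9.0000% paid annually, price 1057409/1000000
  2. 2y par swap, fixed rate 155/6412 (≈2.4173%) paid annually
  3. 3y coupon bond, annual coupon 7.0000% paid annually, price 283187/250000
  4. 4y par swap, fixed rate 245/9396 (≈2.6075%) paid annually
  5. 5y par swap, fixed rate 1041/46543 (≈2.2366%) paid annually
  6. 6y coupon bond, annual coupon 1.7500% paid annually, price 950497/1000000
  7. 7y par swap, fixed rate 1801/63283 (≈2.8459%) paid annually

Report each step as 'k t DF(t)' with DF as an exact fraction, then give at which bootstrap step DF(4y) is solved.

1 1 9701/10000
2 2 1907/2000
3 3 583/625
4 4 451/500
5 5 8959/10000
6 6 8541/10000
7 7 8199/10000
DF(4y) is solved at step 4

step 1 [1y] bond c/1=9/100: DF=(1057409/1000000 − 9/100·(0))/(1+9/100) = 9701/10000 ≈ 0.970100
step 2 [2y] swap r/1=155/6412: DF=(1 − 155/6412·(0.970100))/(1+155/6412) = 1907/2000 ≈ 0.953500
step 3 [3y] bond c/1=7/100: DF=(283187/250000 − 7/100·(0.970100+0.953500))/(1+7/100) = 583/625 ≈ 0.932800
step 4 [4y] swap r/1=245/9396: DF=(1 − 245/9396·(0.970100+0.953500+0.932800))/(1+245/9396) = 451/500 ≈ 0.902000
step 5 [5y] swap r/1=1041/46543: DF=(1 − 1041/46543·(0.970100+0.953500+0.932800+0.902000))/(1+1041/46543) = 8959/10000 ≈ 0.895900
step 6 [6y] bond c/1=7/400: DF=(950497/1000000 − 7/400·(0.970100+0.953500+0.932800+0.902000+0.895900))/(1+7/400) = 8541/10000 ≈ 0.854100
step 7 [7y] swap r/1=1801/63283: DF=(1 − 1801/63283·(0.970100+0.953500+0.932800+0.902000+0.895900+0.854100))/(1+1801/63283) = 8199/10000 ≈ 0.819900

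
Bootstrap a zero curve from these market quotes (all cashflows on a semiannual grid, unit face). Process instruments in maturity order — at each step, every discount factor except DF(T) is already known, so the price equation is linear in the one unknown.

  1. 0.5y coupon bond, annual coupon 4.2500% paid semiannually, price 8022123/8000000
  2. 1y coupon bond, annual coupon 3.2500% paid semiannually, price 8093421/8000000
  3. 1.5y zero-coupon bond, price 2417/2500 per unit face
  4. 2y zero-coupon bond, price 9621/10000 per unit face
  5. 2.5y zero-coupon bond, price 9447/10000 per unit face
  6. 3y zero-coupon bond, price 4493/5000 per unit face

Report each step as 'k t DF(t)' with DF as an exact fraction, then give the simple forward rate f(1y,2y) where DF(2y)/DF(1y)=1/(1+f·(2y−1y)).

1 1/2 9819/10000
2 1 4899/5000
3 3/2 2417/2500
4 2 9621/10000
5 5/2 9447/10000
6 3 4493/5000
f(1y,2y) = ((4899/5000)/(9621/10000) − 1)/(1) = 59/3207 ≈ 1.8397%

step 1 [0.5y] bond c/2=17/800: DF=(8022123/8000000 − 17/800·(0))/(1+17/800) = 9819/10000 ≈ 0.981900
step 2 [1y] bond c/2=13/800: DF=(8093421/8000000 − 13/800·(0.981900))/(1+13/800) = 4899/5000 ≈ 0.979800
step 3 [1.5y] zero: DF = P = 2417/2500 ≈ 0.966800
step 4 [2y] zero: DF = P = 9621/10000 ≈ 0.962100
step 5 [2.5y] zero: DF = P = 9447/10000 ≈ 0.944700
step 6 [3y] zero: DF = P = 4493/5000 ≈ 0.898600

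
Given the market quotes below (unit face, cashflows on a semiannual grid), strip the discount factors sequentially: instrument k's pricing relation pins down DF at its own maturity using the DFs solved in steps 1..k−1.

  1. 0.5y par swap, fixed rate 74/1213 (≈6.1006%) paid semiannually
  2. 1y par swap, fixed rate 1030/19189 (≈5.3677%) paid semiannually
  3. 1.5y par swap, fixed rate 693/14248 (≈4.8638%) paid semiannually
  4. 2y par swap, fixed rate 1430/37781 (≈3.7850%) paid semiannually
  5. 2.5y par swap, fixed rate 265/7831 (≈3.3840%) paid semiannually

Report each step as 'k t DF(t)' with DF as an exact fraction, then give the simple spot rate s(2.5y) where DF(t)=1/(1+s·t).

1 1/2 1213/1250
2 1 1897/2000
3 3/2 9307/10000
4 2 1857/2000
5 5/2 1841/2000
s(2.5y) = (1/(1841/2000) − 1)/(5/2) = 318/9205 ≈ 3.4546%

step 1 [0.5y] swap r/2=37/1213: DF=(1 − 37/1213·(0))/(1+37/1213) = 1213/1250 ≈ 0.970400
step 2 [1y] swap r/2=515/19189: DF=(1 − 515/19189·(0.970400))/(1+515/19189) = 1897/2000 ≈ 0.948500
step 3 [1.5y] swap r/2=693/28496: DF=(1 − 693/28496·(0.970400+0.948500))/(1+693/28496) = 9307/10000 ≈ 0.930700
step 4 [2y] swap r/2=715/37781: DF=(1 − 715/37781·(0.970400+0.948500+0.930700))/(1+715/37781) = 1857/2000 ≈ 0.928500
step 5 [2.5y] swap r/2=265/15662: DF=(1 − 265/15662·(0.970400+0.948500+0.930700+0.928500))/(1+265/15662) = 1841/2000 ≈ 0.920500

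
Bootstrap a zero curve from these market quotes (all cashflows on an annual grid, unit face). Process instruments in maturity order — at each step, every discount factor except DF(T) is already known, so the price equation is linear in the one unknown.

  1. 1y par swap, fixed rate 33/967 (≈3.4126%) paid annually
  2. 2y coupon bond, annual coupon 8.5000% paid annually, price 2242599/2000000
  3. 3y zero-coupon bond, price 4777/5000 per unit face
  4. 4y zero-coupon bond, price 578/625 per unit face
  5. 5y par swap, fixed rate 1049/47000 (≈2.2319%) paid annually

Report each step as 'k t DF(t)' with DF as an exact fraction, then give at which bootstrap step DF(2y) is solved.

1 1 967/1000
2 2 9577/10000
3 3 4777/5000
4 4 578/625
5 5 8951/10000
DF(2y) is solved at step 2

step 1 [1y] swap r/1=33/967: DF=(1 − 33/967·(0))/(1+33/967) = 967/1000 ≈ 0.967000
step 2 [2y] bond c/1=17/200: DF=(2242599/2000000 − 17/200·(0.967000))/(1+17/200) = 9577/10000 ≈ 0.957700
step 3 [3y] zero: DF = P = 4777/5000 ≈ 0.955400
step 4 [4y] zero: DF = P = 578/625 ≈ 0.924800
step 5 [5y] swap r/1=1049/47000: DF=(1 − 1049/47000·(0.967000+0.957700+0.955400+0.924800))/(1+1049/47000) = 8951/10000 ≈ 0.895100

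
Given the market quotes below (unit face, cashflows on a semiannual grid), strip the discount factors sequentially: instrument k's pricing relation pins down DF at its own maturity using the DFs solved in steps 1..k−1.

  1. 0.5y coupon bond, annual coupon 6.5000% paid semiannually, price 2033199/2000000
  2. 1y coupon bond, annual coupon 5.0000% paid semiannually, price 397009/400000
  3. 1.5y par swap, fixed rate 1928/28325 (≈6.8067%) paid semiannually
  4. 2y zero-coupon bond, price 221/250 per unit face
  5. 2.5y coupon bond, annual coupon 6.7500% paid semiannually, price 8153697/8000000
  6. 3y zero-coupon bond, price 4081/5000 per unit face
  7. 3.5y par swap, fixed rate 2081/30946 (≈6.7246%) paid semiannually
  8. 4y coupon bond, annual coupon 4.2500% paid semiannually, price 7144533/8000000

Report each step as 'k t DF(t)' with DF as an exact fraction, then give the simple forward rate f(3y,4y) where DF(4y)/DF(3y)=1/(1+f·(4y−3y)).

step 1 [0.5y] bond c/2=13/400: DF=(2033199/2000000 − 13/400·(0))/(1+13/400) = 4923/5000 ≈ 0.984600
step 2 [1y] bond c/2=1/40: DF=(397009/400000 − 1/40·(0.984600))/(1+1/40) = 9443/10000 ≈ 0.944300
step 3 [1.5y] swap r/2=964/28325: DF=(1 − 964/28325·(0.984600+0.944300))/(1+964/28325) = 2259/2500 ≈ 0.903600
step 4 [2y] zero: DF = P = 221/250 ≈ 0.884000
step 5 [2.5y] bond c/2=27/800: DF=(8153697/8000000 − 27/800·(0.984600+0.944300+0.903600+0.884000))/(1+27/800) = 4323/5000 ≈ 0.864600
step 6 [3y] zero: DF = P = 4081/5000 ≈ 0.816200
step 7 [3.5y] swap r/2=2081/61892: DF=(1 − 2081/61892·(0.984600+0.944300+0.903600+0.884000+0.864600+0.816200))/(1+2081/61892) = 7919/10000 ≈ 0.791900
step 8 [4y] bond c/2=17/800: DF=(7144533/8000000 − 17/800·(0.984600+0.944300+0.903600+0.884000+0.864600+0.816200+0.791900))/(1+17/800) = 7457/10000 ≈ 0.745700

1 1/2 4923/5000
2 1 9443/10000
3 3/2 2259/2500
4 2 221/250
5 5/2 4323/5000
6 3 4081/5000
7 7/2 7919/10000
8 4 7457/10000
f(3y,4y) = ((4081/5000)/(7457/10000) − 1)/(1) = 705/7457 ≈ 9.4542%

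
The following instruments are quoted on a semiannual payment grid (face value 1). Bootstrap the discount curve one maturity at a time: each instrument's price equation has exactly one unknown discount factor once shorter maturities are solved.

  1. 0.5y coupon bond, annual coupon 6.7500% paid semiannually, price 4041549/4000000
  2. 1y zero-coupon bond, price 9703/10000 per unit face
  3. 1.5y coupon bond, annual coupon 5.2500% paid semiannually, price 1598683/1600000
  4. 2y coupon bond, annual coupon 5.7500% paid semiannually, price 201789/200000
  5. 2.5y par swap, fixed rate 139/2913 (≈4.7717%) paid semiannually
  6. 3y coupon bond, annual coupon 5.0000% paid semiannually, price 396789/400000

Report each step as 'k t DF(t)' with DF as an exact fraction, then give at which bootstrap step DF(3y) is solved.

step 1 [0.5y] bond c/2=27/800: DF=(4041549/4000000 − 27/800·(0))/(1+27/800) = 4887/5000 ≈ 0.977400
step 2 [1y] zero: DF = P = 9703/10000 ≈ 0.970300
step 3 [1.5y] bond c/2=21/800: DF=(1598683/1600000 − 21/800·(0.977400+0.970300))/(1+21/800) = 4619/5000 ≈ 0.923800
step 4 [2y] bond c/2=23/800: DF=(201789/200000 − 23/800·(0.977400+0.970300+0.923800))/(1+23/800) = 1801/2000 ≈ 0.900500
step 5 [2.5y] swap r/2=139/5826: DF=(1 − 139/5826·(0.977400+0.970300+0.923800+0.900500))/(1+139/5826) = 1111/1250 ≈ 0.888800
step 6 [3y] bond c/2=1/40: DF=(396789/400000 − 1/40·(0.977400+0.970300+0.923800+0.900500+0.888800))/(1+1/40) = 8541/10000 ≈ 0.854100

1 1/2 4887/5000
2 1 9703/10000
3 3/2 4619/5000
4 2 1801/2000
5 5/2 1111/1250
6 3 8541/10000
DF(3y) is solved at step 6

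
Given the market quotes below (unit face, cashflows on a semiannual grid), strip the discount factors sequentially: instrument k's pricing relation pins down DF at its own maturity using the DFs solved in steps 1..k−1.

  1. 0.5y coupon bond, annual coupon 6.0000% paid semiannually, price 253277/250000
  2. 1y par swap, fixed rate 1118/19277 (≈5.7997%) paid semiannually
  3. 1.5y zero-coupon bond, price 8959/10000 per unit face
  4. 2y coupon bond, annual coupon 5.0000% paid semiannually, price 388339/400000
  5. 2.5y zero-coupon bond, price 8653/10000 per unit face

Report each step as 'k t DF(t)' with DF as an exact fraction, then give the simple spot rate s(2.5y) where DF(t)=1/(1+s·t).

step 1 [0.5y] bond c/2=3/100: DF=(253277/250000 − 3/100·(0))/(1+3/100) = 2459/2500 ≈ 0.983600
step 2 [1y] swap r/2=559/19277: DF=(1 − 559/19277·(0.983600))/(1+559/19277) = 9441/10000 ≈ 0.944100
step 3 [1.5y] zero: DF = P = 8959/10000 ≈ 0.895900
step 4 [2y] bond c/2=1/40: DF=(388339/400000 − 1/40·(0.983600+0.944100+0.895900))/(1+1/40) = 8783/10000 ≈ 0.878300
step 5 [2.5y] zero: DF = P = 8653/10000 ≈ 0.865300

1 1/2 2459/2500
2 1 9441/10000
3 3/2 8959/10000
4 2 8783/10000
5 5/2 8653/10000
s(2.5y) = (1/(8653/10000) − 1)/(5/2) = 2694/43265 ≈ 6.2267%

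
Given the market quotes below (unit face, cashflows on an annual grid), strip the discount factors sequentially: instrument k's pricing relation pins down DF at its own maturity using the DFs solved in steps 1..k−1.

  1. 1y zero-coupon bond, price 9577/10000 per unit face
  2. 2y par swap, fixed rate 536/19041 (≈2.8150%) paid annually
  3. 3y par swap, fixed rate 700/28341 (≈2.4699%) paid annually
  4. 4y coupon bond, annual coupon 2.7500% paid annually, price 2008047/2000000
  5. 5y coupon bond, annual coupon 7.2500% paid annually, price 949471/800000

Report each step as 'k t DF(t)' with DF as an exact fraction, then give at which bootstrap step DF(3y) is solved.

1 1 9577/10000
2 2 1183/1250
3 3 93/100
4 4 9013/10000
5 5 8541/10000
DF(3y) is solved at step 3

step 1 [1y] zero: DF = P = 9577/10000 ≈ 0.957700
step 2 [2y] swap r/1=536/19041: DF=(1 − 536/19041·(0.957700))/(1+536/19041) = 1183/1250 ≈ 0.946400
step 3 [3y] swap r/1=700/28341: DF=(1 − 700/28341·(0.957700+0.946400))/(1+700/28341) = 93/100 ≈ 0.930000
step 4 [4y] bond c/1=11/400: DF=(2008047/2000000 − 11/400·(0.957700+0.946400+0.930000))/(1+11/400) = 9013/10000 ≈ 0.901300
step 5 [5y] bond c/1=29/400: DF=(949471/800000 − 29/400·(0.957700+0.946400+0.930000+0.901300))/(1+29/400) = 8541/10000 ≈ 0.854100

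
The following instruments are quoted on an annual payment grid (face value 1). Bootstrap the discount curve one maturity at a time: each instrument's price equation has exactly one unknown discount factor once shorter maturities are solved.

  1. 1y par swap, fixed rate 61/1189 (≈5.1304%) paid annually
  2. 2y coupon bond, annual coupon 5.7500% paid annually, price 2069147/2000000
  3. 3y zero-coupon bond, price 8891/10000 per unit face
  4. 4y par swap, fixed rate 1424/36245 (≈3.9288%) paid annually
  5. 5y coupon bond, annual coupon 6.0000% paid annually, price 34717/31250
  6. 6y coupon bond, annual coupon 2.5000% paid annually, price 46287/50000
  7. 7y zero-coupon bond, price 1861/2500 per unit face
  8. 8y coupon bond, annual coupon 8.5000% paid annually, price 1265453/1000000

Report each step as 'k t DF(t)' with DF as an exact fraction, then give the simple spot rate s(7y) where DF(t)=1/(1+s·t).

step 1 [1y] swap r/1=61/1189: DF=(1 − 61/1189·(0))/(1+61/1189) = 1189/1250 ≈ 0.951200
step 2 [2y] bond c/1=23/400: DF=(2069147/2000000 − 23/400·(0.951200))/(1+23/400) = 4633/5000 ≈ 0.926600
step 3 [3y] zero: DF = P = 8891/10000 ≈ 0.889100
step 4 [4y] swap r/1=1424/36245: DF=(1 − 1424/36245·(0.951200+0.926600+0.889100))/(1+1424/36245) = 536/625 ≈ 0.857600
step 5 [5y] bond c/1=3/50: DF=(34717/31250 − 3/50·(0.951200+0.926600+0.889100+0.857600))/(1+3/50) = 8429/10000 ≈ 0.842900
step 6 [6y] bond c/1=1/40: DF=(46287/50000 − 1/40·(0.951200+0.926600+0.889100+0.857600+0.842900))/(1+1/40) = 3971/5000 ≈ 0.794200
step 7 [7y] zero: DF = P = 1861/2500 ≈ 0.744400
step 8 [8y] bond c/1=17/200: DF=(1265453/1000000 − 17/200·(0.951200+0.926600+0.889100+0.857600+0.842900+0.794200+0.744400))/(1+17/200) = 3479/5000 ≈ 0.695800

1 1 1189/1250
2 2 4633/5000
3 3 8891/10000
4 4 536/625
5 5 8429/10000
6 6 3971/5000
7 7 1861/2500
8 8 3479/5000
s(7y) = (1/(1861/2500) − 1)/(7) = 639/13027 ≈ 4.9052%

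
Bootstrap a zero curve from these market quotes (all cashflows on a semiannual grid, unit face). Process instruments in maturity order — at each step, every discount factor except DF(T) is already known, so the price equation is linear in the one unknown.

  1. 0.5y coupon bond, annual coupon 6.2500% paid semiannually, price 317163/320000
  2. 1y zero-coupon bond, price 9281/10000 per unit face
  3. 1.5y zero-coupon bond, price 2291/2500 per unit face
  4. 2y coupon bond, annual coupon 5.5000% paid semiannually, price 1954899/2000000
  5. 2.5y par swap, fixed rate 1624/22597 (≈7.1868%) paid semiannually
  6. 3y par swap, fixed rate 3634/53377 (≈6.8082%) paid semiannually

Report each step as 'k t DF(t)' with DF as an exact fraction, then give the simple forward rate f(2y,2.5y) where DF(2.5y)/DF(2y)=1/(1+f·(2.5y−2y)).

1 1/2 9611/10000
2 1 9281/10000
3 3/2 2291/2500
4 2 4381/5000
5 5/2 1047/1250
6 3 8183/10000
f(2y,2.5y) = ((4381/5000)/(1047/1250) − 1)/(1/2) = 193/2094 ≈ 9.2168%

step 1 [0.5y] bond c/2=1/32: DF=(317163/320000 − 1/32·(0))/(1+1/32) = 9611/10000 ≈ 0.961100
step 2 [1y] zero: DF = P = 9281/10000 ≈ 0.928100
step 3 [1.5y] zero: DF = P = 2291/2500 ≈ 0.916400
step 4 [2y] bond c/2=11/400: DF=(1954899/2000000 − 11/400·(0.961100+0.928100+0.916400))/(1+11/400) = 4381/5000 ≈ 0.876200
step 5 [2.5y] swap r/2=812/22597: DF=(1 − 812/22597·(0.961100+0.928100+0.916400+0.876200))/(1+812/22597) = 1047/1250 ≈ 0.837600
step 6 [3y] swap r/2=1817/53377: DF=(1 − 1817/53377·(0.961100+0.928100+0.916400+0.876200+0.837600))/(1+1817/53377) = 8183/10000 ≈ 0.818300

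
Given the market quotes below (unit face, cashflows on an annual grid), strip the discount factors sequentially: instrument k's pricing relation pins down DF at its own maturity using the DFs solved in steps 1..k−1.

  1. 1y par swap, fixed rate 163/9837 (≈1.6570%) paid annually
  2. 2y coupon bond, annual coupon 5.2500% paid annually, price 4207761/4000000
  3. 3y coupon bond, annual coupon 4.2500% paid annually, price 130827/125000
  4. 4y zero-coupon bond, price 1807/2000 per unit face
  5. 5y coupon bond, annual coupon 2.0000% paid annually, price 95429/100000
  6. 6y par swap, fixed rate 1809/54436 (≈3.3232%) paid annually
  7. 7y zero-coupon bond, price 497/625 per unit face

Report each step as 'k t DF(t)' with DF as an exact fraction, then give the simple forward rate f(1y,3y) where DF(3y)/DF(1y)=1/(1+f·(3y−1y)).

step 1 [1y] swap r/1=163/9837: DF=(1 − 163/9837·(0))/(1+163/9837) = 9837/10000 ≈ 0.983700
step 2 [2y] bond c/1=21/400: DF=(4207761/4000000 − 21/400·(0.983700))/(1+21/400) = 594/625 ≈ 0.950400
step 3 [3y] bond c/1=17/400: DF=(130827/125000 − 17/400·(0.983700+0.950400))/(1+17/400) = 9251/10000 ≈ 0.925100
step 4 [4y] zero: DF = P = 1807/2000 ≈ 0.903500
step 5 [5y] bond c/1=1/50: DF=(95429/100000 − 1/50·(0.983700+0.950400+0.925100+0.903500))/(1+1/50) = 4309/5000 ≈ 0.861800
step 6 [6y] swap r/1=1809/54436: DF=(1 − 1809/54436·(0.983700+0.950400+0.925100+0.903500+0.861800))/(1+1809/54436) = 8191/10000 ≈ 0.819100
step 7 [7y] zero: DF = P = 497/625 ≈ 0.795200

1 1 9837/10000
2 2 594/625
3 3 9251/10000
4 4 1807/2000
5 5 4309/5000
6 6 8191/10000
7 7 497/625
f(1y,3y) = ((9837/10000)/(9251/10000) − 1)/(2) = 293/9251 ≈ 3.1672%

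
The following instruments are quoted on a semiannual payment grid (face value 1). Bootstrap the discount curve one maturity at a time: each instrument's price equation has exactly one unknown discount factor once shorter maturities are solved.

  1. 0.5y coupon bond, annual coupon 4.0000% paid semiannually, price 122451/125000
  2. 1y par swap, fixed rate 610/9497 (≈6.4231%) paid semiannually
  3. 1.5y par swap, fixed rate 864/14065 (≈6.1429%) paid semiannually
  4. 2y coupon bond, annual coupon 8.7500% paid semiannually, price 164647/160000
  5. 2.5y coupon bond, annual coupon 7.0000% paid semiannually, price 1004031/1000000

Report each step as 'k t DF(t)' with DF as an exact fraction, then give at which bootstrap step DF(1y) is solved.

1 1/2 2401/2500
2 1 939/1000
3 3/2 571/625
4 2 217/250
5 5/2 1057/1250
DF(1y) is solved at step 2

step 1 [0.5y] bond c/2=1/50: DF=(122451/125000 − 1/50·(0))/(1+1/50) = 2401/2500 ≈ 0.960400
step 2 [1y] swap r/2=305/9497: DF=(1 − 305/9497·(0.960400))/(1+305/9497) = 939/1000 ≈ 0.939000
step 3 [1.5y] swap r/2=432/14065: DF=(1 − 432/14065·(0.960400+0.939000))/(1+432/14065) = 571/625 ≈ 0.913600
step 4 [2y] bond c/2=7/160: DF=(164647/160000 − 7/160·(0.960400+0.939000+0.913600))/(1+7/160) = 217/250 ≈ 0.868000
step 5 [2.5y] bond c/2=7/200: DF=(1004031/1000000 − 7/200·(0.960400+0.939000+0.913600+0.868000))/(1+7/200) = 1057/1250 ≈ 0.845600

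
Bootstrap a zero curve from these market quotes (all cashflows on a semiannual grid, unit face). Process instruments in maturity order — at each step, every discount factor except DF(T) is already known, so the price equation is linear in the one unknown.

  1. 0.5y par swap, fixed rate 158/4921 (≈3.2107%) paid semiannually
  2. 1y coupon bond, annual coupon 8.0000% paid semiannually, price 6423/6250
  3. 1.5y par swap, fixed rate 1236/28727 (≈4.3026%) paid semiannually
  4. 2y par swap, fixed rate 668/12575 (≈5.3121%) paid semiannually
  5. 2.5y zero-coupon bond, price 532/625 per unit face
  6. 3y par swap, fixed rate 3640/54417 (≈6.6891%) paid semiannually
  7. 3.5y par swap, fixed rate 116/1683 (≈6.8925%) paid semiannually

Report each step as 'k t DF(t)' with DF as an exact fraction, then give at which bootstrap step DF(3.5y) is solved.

1 1/2 4921/5000
2 1 9503/10000
3 3/2 4691/5000
4 2 4499/5000
5 5/2 532/625
6 3 409/500
7 7/2 3927/5000
DF(3.5y) is solved at step 7

step 1 [0.5y] swap r/2=79/4921: DF=(1 − 79/4921·(0))/(1+79/4921) = 4921/5000 ≈ 0.984200
step 2 [1y] bond c/2=1/25: DF=(6423/6250 − 1/25·(0.984200))/(1+1/25) = 9503/10000 ≈ 0.950300
step 3 [1.5y] swap r/2=618/28727: DF=(1 − 618/28727·(0.984200+0.950300))/(1+618/28727) = 4691/5000 ≈ 0.938200
step 4 [2y] swap r/2=334/12575: DF=(1 − 334/12575·(0.984200+0.950300+0.938200))/(1+334/12575) = 4499/5000 ≈ 0.899800
step 5 [2.5y] zero: DF = P = 532/625 ≈ 0.851200
step 6 [3y] swap r/2=1820/54417: DF=(1 − 1820/54417·(0.984200+0.950300+0.938200+0.899800+0.851200))/(1+1820/54417) = 409/500 ≈ 0.818000
step 7 [3.5y] swap r/2=58/1683: DF=(1 − 58/1683·(0.984200+0.950300+0.938200+0.899800+0.851200+0.818000))/(1+58/1683) = 3927/5000 ≈ 0.785400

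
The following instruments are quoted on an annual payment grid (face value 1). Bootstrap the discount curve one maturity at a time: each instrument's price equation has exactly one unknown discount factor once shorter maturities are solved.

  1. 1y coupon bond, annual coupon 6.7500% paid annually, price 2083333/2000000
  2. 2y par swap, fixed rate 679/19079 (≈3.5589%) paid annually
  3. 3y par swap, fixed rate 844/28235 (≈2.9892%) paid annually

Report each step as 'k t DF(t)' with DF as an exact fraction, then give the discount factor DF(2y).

1 1 4879/5000
2 2 9321/10000
3 3 2289/2500
DF(2y) = 9321/10000 ≈ 0.932100

step 1 [1y] bond c/1=27/400: DF=(2083333/2000000 − 27/400·(0))/(1+27/400) = 4879/5000 ≈ 0.975800
step 2 [2y] swap r/1=679/19079: DF=(1 − 679/19079·(0.975800))/(1+679/19079) = 9321/10000 ≈ 0.932100
step 3 [3y] swap r/1=844/28235: DF=(1 − 844/28235·(0.975800+0.932100))/(1+844/28235) = 2289/2500 ≈ 0.915600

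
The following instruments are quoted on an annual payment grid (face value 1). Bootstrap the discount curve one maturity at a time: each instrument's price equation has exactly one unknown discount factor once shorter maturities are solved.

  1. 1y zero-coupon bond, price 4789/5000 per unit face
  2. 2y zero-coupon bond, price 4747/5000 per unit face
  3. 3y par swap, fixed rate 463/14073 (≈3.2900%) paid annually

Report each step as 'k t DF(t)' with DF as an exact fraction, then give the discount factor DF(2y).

step 1 [1y] zero: DF = P = 4789/5000 ≈ 0.957800
step 2 [2y] zero: DF = P = 4747/5000 ≈ 0.949400
step 3 [3y] swap r/1=463/14073: DF=(1 − 463/14073·(0.957800+0.949400))/(1+463/14073) = 4537/5000 ≈ 0.907400

1 1 4789/5000
2 2 4747/5000
3 3 4537/5000
DF(2y) = 4747/5000 ≈ 0.949400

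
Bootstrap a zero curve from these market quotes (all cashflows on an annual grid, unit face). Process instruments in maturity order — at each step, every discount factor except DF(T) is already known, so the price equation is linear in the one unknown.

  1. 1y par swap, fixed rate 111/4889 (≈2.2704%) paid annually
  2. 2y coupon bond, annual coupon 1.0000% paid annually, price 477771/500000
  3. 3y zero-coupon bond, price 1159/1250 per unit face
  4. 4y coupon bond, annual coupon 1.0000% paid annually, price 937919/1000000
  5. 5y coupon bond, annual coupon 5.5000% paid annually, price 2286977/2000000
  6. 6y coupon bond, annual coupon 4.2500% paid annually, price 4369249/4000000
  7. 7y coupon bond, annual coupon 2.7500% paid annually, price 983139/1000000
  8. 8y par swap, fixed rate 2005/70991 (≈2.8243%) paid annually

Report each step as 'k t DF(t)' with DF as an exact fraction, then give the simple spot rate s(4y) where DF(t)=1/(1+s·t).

1 1 4889/5000
2 2 2341/2500
3 3 1159/1250
4 4 1801/2000
5 5 1111/1250
6 6 859/1000
7 7 8099/10000
8 8 1599/2000
s(4y) = (1/(1801/2000) − 1)/(4) = 199/7204 ≈ 2.7624%

step 1 [1y] swap r/1=111/4889: DF=(1 − 111/4889·(0))/(1+111/4889) = 4889/5000 ≈ 0.977800
step 2 [2y] bond c/1=1/100: DF=(477771/500000 − 1/100·(0.977800))/(1+1/100) = 2341/2500 ≈ 0.936400
step 3 [3y] zero: DF = P = 1159/1250 ≈ 0.927200
step 4 [4y] bond c/1=1/100: DF=(937919/1000000 − 1/100·(0.977800+0.936400+0.927200))/(1+1/100) = 1801/2000 ≈ 0.900500
step 5 [5y] bond c/1=11/200: DF=(2286977/2000000 − 11/200·(0.977800+0.936400+0.927200+0.900500))/(1+11/200) = 1111/1250 ≈ 0.888800
step 6 [6y] bond c/1=17/400: DF=(4369249/4000000 − 17/400·(0.977800+0.936400+0.927200+0.900500+0.888800))/(1+17/400) = 859/1000 ≈ 0.859000
step 7 [7y] bond c/1=11/400: DF=(983139/1000000 − 11/400·(0.977800+0.936400+0.927200+0.900500+0.888800+0.859000))/(1+11/400) = 8099/10000 ≈ 0.809900
step 8 [8y] swap r/1=2005/70991: DF=(1 − 2005/70991·(0.977800+0.936400+0.927200+0.900500+0.888800+0.859000+0.809900))/(1+2005/70991) = 1599/2000 ≈ 0.799500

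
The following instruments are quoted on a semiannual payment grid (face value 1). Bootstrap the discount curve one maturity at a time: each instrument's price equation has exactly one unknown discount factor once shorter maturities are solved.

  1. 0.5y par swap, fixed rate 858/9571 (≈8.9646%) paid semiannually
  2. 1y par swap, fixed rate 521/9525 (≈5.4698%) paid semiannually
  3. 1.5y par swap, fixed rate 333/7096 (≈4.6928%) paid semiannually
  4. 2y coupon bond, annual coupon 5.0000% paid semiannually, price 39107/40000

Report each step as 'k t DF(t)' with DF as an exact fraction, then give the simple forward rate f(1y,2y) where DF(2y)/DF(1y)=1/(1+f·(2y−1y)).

step 1 [0.5y] swap r/2=429/9571: DF=(1 − 429/9571·(0))/(1+429/9571) = 9571/10000 ≈ 0.957100
step 2 [1y] swap r/2=521/19050: DF=(1 − 521/19050·(0.957100))/(1+521/19050) = 9479/10000 ≈ 0.947900
step 3 [1.5y] swap r/2=333/14192: DF=(1 − 333/14192·(0.957100+0.947900))/(1+333/14192) = 4667/5000 ≈ 0.933400
step 4 [2y] bond c/2=1/40: DF=(39107/40000 − 1/40·(0.957100+0.947900+0.933400))/(1+1/40) = 4423/5000 ≈ 0.884600

1 1/2 9571/10000
2 1 9479/10000
3 3/2 4667/5000
4 2 4423/5000
f(1y,2y) = ((9479/10000)/(4423/5000) − 1)/(1) = 633/8846 ≈ 7.1558%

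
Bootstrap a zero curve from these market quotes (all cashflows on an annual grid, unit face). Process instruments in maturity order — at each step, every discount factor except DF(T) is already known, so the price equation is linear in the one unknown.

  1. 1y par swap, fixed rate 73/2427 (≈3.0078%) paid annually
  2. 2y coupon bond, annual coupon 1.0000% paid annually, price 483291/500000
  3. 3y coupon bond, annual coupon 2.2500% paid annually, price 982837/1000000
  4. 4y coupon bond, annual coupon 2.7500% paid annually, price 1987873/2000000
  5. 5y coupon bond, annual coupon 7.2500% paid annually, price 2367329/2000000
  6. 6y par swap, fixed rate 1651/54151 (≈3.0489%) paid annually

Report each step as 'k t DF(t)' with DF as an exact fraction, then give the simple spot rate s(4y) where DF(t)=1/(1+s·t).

1 1 2427/2500
2 2 4737/5000
3 3 919/1000
4 4 4457/5000
5 5 2129/2500
6 6 8349/10000
s(4y) = (1/(4457/5000) − 1)/(4) = 543/17828 ≈ 3.0458%

step 1 [1y] swap r/1=73/2427: DF=(1 − 73/2427·(0))/(1+73/2427) = 2427/2500 ≈ 0.970800
step 2 [2y] bond c/1=1/100: DF=(483291/500000 − 1/100·(0.970800))/(1+1/100) = 4737/5000 ≈ 0.947400
step 3 [3y] bond c/1=9/400: DF=(982837/1000000 − 9/400·(0.970800+0.947400))/(1+9/400) = 919/1000 ≈ 0.919000
step 4 [4y] bond c/1=11/400: DF=(1987873/2000000 − 11/400·(0.970800+0.947400+0.919000))/(1+11/400) = 4457/5000 ≈ 0.891400
step 5 [5y] bond c/1=29/400: DF=(2367329/2000000 − 29/400·(0.970800+0.947400+0.919000+0.891400))/(1+29/400) = 2129/2500 ≈ 0.851600
step 6 [6y] swap r/1=1651/54151: DF=(1 − 1651/54151·(0.970800+0.947400+0.919000+0.891400+0.851600))/(1+1651/54151) = 8349/10000 ≈ 0.834900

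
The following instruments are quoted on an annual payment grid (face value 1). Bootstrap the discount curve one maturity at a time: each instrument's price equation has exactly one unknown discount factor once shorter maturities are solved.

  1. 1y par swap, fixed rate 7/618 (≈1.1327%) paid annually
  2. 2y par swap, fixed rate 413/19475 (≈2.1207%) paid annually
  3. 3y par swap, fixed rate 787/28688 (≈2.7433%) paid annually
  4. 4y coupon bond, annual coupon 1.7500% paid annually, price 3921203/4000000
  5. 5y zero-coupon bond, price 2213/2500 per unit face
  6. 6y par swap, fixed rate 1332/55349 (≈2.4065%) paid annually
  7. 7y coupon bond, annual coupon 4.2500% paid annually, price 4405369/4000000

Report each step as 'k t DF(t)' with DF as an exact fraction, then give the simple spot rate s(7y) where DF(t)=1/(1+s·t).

step 1 [1y] swap r/1=7/618: DF=(1 − 7/618·(0))/(1+7/618) = 618/625 ≈ 0.988800
step 2 [2y] swap r/1=413/19475: DF=(1 − 413/19475·(0.988800))/(1+413/19475) = 9587/10000 ≈ 0.958700
step 3 [3y] swap r/1=787/28688: DF=(1 − 787/28688·(0.988800+0.958700))/(1+787/28688) = 9213/10000 ≈ 0.921300
step 4 [4y] bond c/1=7/400: DF=(3921203/4000000 − 7/400·(0.988800+0.958700+0.921300))/(1+7/400) = 9141/10000 ≈ 0.914100
step 5 [5y] zero: DF = P = 2213/2500 ≈ 0.885200
step 6 [6y] swap r/1=1332/55349: DF=(1 − 1332/55349·(0.988800+0.958700+0.921300+0.914100+0.885200))/(1+1332/55349) = 2167/2500 ≈ 0.866800
step 7 [7y] bond c/1=17/400: DF=(4405369/4000000 − 17/400·(0.988800+0.958700+0.921300+0.914100+0.885200+0.866800))/(1+17/400) = 2077/2500 ≈ 0.830800

1 1 618/625
2 2 9587/10000
3 3 9213/10000
4 4 9141/10000
5 5 2213/2500
6 6 2167/2500
7 7 2077/2500
s(7y) = (1/(2077/2500) − 1)/(7) = 423/14539 ≈ 2.9094%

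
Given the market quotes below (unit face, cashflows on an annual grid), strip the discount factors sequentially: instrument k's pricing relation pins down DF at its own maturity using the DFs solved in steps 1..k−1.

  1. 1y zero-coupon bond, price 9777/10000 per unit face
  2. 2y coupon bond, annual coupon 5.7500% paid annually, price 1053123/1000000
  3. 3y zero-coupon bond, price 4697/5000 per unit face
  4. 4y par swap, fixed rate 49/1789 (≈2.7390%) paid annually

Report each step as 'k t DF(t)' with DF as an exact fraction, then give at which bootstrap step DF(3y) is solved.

1 1 9777/10000
2 2 9427/10000
3 3 4697/5000
4 4 8971/10000
DF(3y) is solved at step 3

step 1 [1y] zero: DF = P = 9777/10000 ≈ 0.977700
step 2 [2y] bond c/1=23/400: DF=(1053123/1000000 − 23/400·(0.977700))/(1+23/400) = 9427/10000 ≈ 0.942700
step 3 [3y] zero: DF = P = 4697/5000 ≈ 0.939400
step 4 [4y] swap r/1=49/1789: DF=(1 − 49/1789·(0.977700+0.942700+0.939400))/(1+49/1789) = 8971/10000 ≈ 0.897100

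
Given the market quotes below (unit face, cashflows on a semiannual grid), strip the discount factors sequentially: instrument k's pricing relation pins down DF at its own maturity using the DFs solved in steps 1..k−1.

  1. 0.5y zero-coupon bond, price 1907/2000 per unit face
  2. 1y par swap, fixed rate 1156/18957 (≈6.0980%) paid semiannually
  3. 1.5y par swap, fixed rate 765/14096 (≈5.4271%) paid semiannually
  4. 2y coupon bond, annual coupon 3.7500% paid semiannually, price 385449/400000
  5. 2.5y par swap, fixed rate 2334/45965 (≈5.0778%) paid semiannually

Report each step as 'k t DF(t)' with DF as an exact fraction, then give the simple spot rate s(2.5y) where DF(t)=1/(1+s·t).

step 1 [0.5y] zero: DF = P = 1907/2000 ≈ 0.953500
step 2 [1y] swap r/2=578/18957: DF=(1 − 578/18957·(0.953500))/(1+578/18957) = 4711/5000 ≈ 0.942200
step 3 [1.5y] swap r/2=765/28192: DF=(1 − 765/28192·(0.953500+0.942200))/(1+765/28192) = 1847/2000 ≈ 0.923500
step 4 [2y] bond c/2=3/160: DF=(385449/400000 − 3/160·(0.953500+0.942200+0.923500))/(1+3/160) = 447/500 ≈ 0.894000
step 5 [2.5y] swap r/2=1167/45965: DF=(1 − 1167/45965·(0.953500+0.942200+0.923500+0.894000))/(1+1167/45965) = 8833/10000 ≈ 0.883300

1 1/2 1907/2000
2 1 4711/5000
3 3/2 1847/2000
4 2 447/500
5 5/2 8833/10000
s(2.5y) = (1/(8833/10000) − 1)/(5/2) = 2334/44165 ≈ 5.2847%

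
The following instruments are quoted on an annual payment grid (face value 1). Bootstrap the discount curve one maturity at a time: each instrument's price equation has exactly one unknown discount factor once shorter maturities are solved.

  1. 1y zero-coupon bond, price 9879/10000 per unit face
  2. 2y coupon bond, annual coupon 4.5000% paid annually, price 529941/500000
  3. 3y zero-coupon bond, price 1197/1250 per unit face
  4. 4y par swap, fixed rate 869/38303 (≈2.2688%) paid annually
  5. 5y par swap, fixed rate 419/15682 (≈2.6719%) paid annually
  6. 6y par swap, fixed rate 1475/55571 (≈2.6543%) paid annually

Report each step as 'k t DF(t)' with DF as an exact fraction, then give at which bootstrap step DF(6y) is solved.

step 1 [1y] zero: DF = P = 9879/10000 ≈ 0.987900
step 2 [2y] bond c/1=9/200: DF=(529941/500000 − 9/200·(0.987900))/(1+9/200) = 9717/10000 ≈ 0.971700
step 3 [3y] zero: DF = P = 1197/1250 ≈ 0.957600
step 4 [4y] swap r/1=869/38303: DF=(1 − 869/38303·(0.987900+0.971700+0.957600))/(1+869/38303) = 9131/10000 ≈ 0.913100
step 5 [5y] swap r/1=419/15682: DF=(1 − 419/15682·(0.987900+0.971700+0.957600+0.913100))/(1+419/15682) = 8743/10000 ≈ 0.874300
step 6 [6y] swap r/1=1475/55571: DF=(1 − 1475/55571·(0.987900+0.971700+0.957600+0.913100+0.874300))/(1+1475/55571) = 341/400 ≈ 0.852500

1 1 9879/10000
2 2 9717/10000
3 3 1197/1250
4 4 9131/10000
5 5 8743/10000
6 6 341/400
DF(6y) is solved at step 6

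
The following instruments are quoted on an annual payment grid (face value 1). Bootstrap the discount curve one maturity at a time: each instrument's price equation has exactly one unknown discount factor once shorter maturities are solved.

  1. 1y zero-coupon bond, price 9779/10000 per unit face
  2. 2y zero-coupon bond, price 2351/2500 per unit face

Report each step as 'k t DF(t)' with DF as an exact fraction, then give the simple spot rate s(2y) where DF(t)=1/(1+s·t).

1 1 9779/10000
2 2 2351/2500
s(2y) = (1/(2351/2500) − 1)/(2) = 149/4702 ≈ 3.1689%

step 1 [1y] zero: DF = P = 9779/10000 ≈ 0.977900
step 2 [2y] zero: DF = P = 2351/2500 ≈ 0.940400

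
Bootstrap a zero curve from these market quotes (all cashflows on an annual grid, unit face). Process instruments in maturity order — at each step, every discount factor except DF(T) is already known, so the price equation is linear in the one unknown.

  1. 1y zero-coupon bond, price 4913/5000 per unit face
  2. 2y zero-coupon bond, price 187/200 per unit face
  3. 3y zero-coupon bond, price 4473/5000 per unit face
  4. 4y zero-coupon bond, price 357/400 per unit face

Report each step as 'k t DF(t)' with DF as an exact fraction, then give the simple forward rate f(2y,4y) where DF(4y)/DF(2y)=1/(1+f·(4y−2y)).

1 1 4913/5000
2 2 187/200
3 3 4473/5000
4 4 357/400
f(2y,4y) = ((187/200)/(357/400) − 1)/(2) = 1/42 ≈ 2.3810%

step 1 [1y] zero: DF = P = 4913/5000 ≈ 0.982600
step 2 [2y] zero: DF = P = 187/200 ≈ 0.935000
step 3 [3y] zero: DF = P = 4473/5000 ≈ 0.894600
step 4 [4y] zero: DF = P = 357/400 ≈ 0.892500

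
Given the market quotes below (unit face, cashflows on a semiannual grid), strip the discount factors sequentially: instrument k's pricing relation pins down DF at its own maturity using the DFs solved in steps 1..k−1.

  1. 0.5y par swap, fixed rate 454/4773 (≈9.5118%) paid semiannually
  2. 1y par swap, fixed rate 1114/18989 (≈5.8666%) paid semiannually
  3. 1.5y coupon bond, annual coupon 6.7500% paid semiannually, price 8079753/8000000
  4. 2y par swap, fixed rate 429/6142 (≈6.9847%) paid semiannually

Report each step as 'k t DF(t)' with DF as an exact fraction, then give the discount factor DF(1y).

1 1/2 4773/5000
2 1 9443/10000
3 3/2 183/200
4 2 8713/10000
DF(1y) = 9443/10000 ≈ 0.944300

step 1 [0.5y] swap r/2=227/4773: DF=(1 − 227/4773·(0))/(1+227/4773) = 4773/5000 ≈ 0.954600
step 2 [1y] swap r/2=557/18989: DF=(1 − 557/18989·(0.954600))/(1+557/18989) = 9443/10000 ≈ 0.944300
step 3 [1.5y] bond c/2=27/800: DF=(8079753/8000000 − 27/800·(0.954600+0.944300))/(1+27/800) = 183/200 ≈ 0.915000
step 4 [2y] swap r/2=429/12284: DF=(1 − 429/12284·(0.954600+0.944300+0.915000))/(1+429/12284) = 8713/10000 ≈ 0.871300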